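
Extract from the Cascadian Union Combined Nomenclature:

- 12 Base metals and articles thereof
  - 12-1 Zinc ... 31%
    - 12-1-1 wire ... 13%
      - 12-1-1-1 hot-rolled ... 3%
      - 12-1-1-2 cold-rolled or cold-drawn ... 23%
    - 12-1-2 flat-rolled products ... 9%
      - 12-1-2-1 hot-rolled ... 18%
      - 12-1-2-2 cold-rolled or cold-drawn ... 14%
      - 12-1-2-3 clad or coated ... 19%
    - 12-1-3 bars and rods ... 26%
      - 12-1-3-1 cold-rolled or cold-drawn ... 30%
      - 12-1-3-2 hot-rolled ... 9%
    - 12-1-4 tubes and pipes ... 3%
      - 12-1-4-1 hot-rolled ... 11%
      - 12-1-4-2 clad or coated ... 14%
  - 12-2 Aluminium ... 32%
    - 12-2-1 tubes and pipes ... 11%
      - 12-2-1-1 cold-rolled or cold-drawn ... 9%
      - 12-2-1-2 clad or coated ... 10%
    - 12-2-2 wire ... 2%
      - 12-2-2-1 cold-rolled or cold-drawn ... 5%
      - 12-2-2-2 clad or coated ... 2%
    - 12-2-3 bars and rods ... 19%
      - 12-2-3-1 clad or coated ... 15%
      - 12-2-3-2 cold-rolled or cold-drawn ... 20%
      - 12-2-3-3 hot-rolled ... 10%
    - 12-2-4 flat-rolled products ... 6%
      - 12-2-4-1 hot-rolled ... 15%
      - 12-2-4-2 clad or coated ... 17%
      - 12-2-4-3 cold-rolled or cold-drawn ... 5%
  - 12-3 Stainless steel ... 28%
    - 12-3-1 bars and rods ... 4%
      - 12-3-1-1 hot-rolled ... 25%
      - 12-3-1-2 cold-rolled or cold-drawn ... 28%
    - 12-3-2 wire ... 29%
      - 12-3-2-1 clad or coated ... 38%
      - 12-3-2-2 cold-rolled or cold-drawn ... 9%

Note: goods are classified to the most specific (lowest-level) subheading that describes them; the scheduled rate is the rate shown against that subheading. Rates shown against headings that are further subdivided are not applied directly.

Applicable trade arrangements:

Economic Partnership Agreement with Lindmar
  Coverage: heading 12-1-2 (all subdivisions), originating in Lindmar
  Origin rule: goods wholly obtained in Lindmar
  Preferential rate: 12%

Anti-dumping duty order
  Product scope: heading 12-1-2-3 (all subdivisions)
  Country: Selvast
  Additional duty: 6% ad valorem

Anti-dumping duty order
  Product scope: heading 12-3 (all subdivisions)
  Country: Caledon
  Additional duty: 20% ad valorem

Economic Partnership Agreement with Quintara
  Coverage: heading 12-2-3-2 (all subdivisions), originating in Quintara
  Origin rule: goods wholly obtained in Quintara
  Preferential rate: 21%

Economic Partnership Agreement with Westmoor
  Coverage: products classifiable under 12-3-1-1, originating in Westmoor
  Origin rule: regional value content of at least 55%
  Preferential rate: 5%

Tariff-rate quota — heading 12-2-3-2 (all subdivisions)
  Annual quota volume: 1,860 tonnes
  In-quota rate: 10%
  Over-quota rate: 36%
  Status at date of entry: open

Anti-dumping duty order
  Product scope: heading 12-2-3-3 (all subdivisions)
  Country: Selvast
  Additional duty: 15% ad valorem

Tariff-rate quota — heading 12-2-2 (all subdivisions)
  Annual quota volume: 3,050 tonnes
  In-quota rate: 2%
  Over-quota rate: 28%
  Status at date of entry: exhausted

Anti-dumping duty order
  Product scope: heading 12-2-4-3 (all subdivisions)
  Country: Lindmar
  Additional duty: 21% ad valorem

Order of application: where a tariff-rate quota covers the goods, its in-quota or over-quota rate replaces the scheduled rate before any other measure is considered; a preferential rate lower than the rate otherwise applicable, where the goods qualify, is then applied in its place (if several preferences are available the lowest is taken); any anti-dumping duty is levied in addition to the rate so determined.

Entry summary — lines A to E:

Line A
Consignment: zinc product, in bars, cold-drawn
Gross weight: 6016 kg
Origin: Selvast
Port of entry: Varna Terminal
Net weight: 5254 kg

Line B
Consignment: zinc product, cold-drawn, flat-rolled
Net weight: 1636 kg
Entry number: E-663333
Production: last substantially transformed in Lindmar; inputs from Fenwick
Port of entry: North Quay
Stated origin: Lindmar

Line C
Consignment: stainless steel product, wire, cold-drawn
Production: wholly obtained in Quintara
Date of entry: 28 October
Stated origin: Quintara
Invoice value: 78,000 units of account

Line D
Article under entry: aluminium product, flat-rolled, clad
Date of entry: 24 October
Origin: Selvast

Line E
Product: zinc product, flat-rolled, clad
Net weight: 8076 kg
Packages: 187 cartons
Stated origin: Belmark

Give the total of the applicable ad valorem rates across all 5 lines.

Line A: zinc → 12-1; in bars → 12-1-3; cold-drawn → 12-1-3-1. Scheduled 30%. No special measure applies. → 30%.
Line B: zinc → 12-1; flat-rolled → 12-1-2; cold-drawn → 12-1-2-2. Scheduled 14%. Lindmar agreement on 12-1-2: not wholly obtained. → 14%.
Line C: stainless steel → 12-3; wire → 12-3-2; cold-drawn → 12-3-2-2. Scheduled 9%. Quintara agreement on 12-2-3-2: 12-3-2-2 not covered. → 9%.
Line D: aluminium → 12-2; flat-rolled → 12-2-4; clad → 12-2-4-2. Scheduled 17%. No special measure applies. → 17%.
Line E: zinc → 12-1; flat-rolled → 12-1-2; clad → 12-1-2-3. Scheduled 19%. No special measure applies. → 19%.
Sum: 30% + 14% + 9% + 17% + 19% = 89%.

89%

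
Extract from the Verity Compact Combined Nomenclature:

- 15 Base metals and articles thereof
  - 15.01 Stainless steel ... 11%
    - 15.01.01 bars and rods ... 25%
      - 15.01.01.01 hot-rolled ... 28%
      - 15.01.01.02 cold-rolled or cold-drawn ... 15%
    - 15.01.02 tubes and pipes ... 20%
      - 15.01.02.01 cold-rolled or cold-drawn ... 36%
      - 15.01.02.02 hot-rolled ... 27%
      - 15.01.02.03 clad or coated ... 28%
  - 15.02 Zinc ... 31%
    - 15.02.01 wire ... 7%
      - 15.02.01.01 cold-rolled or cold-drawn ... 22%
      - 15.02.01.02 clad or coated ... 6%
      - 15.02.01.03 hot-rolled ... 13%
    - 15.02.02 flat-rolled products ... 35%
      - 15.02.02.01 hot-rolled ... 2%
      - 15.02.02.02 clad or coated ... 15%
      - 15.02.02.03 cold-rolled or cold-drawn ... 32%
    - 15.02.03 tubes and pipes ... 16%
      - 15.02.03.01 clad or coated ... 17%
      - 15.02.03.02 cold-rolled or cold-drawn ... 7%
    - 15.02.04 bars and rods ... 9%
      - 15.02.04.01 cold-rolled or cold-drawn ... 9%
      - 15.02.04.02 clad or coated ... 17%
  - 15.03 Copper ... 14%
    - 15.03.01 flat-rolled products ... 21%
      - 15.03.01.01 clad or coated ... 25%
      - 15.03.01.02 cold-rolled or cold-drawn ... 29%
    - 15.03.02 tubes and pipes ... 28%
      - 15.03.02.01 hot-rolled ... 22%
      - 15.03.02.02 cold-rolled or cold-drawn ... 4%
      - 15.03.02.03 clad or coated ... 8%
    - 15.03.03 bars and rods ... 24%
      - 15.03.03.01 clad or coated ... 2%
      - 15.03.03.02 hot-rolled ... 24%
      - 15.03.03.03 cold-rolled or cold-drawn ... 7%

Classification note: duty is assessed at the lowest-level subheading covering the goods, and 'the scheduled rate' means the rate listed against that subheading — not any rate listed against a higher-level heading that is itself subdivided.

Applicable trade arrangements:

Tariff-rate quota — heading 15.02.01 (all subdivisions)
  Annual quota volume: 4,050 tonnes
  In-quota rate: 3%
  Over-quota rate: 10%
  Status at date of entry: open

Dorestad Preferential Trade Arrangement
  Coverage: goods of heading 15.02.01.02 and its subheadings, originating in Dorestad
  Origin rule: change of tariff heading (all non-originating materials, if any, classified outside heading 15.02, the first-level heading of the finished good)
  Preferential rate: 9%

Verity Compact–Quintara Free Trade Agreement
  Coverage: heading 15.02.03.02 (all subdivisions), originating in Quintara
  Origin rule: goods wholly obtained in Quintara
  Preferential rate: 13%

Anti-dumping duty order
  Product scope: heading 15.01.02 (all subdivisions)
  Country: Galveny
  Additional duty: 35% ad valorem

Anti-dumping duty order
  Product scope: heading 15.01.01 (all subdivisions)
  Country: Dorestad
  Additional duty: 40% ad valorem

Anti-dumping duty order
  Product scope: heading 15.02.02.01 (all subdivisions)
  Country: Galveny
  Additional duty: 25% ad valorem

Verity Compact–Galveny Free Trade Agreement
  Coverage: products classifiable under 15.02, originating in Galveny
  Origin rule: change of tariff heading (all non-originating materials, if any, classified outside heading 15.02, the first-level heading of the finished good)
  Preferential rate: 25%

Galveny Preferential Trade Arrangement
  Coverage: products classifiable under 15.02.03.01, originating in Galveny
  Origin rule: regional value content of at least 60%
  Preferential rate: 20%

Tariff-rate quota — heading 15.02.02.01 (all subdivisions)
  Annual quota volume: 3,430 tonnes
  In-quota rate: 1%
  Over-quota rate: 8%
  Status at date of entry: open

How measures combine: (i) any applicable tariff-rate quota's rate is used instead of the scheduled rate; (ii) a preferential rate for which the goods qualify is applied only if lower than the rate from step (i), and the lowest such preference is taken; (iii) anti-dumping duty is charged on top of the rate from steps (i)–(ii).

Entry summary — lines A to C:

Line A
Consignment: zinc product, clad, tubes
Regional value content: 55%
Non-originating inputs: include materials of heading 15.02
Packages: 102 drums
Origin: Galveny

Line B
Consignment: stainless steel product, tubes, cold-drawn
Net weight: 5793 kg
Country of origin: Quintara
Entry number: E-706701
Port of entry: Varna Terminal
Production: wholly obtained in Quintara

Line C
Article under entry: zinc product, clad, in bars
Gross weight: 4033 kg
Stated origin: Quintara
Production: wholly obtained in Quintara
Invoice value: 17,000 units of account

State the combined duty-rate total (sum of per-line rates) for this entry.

70%

Line A: zinc → 15.02; tubes → 15.02.03; clad → 15.02.03.01. Scheduled 17%. Galveny agreement on 15.02: CTH not met; Galveny agreement on 15.02.03.01: RVC < 60%. → 17%.
Line B: stainless steel → 15.01; tubes → 15.01.02; cold-drawn → 15.01.02.01. Scheduled 36%. Quintara agreement on 15.02.03.02: 15.01.02.01 not covered. → 36%.
Line C: zinc → 15.02; in bars → 15.02.04; clad → 15.02.04.02. Scheduled 17%. Quintara agreement on 15.02.03.02: 15.02.04.02 not covered. → 17%.
Sum: 17% + 36% + 17% = 70%.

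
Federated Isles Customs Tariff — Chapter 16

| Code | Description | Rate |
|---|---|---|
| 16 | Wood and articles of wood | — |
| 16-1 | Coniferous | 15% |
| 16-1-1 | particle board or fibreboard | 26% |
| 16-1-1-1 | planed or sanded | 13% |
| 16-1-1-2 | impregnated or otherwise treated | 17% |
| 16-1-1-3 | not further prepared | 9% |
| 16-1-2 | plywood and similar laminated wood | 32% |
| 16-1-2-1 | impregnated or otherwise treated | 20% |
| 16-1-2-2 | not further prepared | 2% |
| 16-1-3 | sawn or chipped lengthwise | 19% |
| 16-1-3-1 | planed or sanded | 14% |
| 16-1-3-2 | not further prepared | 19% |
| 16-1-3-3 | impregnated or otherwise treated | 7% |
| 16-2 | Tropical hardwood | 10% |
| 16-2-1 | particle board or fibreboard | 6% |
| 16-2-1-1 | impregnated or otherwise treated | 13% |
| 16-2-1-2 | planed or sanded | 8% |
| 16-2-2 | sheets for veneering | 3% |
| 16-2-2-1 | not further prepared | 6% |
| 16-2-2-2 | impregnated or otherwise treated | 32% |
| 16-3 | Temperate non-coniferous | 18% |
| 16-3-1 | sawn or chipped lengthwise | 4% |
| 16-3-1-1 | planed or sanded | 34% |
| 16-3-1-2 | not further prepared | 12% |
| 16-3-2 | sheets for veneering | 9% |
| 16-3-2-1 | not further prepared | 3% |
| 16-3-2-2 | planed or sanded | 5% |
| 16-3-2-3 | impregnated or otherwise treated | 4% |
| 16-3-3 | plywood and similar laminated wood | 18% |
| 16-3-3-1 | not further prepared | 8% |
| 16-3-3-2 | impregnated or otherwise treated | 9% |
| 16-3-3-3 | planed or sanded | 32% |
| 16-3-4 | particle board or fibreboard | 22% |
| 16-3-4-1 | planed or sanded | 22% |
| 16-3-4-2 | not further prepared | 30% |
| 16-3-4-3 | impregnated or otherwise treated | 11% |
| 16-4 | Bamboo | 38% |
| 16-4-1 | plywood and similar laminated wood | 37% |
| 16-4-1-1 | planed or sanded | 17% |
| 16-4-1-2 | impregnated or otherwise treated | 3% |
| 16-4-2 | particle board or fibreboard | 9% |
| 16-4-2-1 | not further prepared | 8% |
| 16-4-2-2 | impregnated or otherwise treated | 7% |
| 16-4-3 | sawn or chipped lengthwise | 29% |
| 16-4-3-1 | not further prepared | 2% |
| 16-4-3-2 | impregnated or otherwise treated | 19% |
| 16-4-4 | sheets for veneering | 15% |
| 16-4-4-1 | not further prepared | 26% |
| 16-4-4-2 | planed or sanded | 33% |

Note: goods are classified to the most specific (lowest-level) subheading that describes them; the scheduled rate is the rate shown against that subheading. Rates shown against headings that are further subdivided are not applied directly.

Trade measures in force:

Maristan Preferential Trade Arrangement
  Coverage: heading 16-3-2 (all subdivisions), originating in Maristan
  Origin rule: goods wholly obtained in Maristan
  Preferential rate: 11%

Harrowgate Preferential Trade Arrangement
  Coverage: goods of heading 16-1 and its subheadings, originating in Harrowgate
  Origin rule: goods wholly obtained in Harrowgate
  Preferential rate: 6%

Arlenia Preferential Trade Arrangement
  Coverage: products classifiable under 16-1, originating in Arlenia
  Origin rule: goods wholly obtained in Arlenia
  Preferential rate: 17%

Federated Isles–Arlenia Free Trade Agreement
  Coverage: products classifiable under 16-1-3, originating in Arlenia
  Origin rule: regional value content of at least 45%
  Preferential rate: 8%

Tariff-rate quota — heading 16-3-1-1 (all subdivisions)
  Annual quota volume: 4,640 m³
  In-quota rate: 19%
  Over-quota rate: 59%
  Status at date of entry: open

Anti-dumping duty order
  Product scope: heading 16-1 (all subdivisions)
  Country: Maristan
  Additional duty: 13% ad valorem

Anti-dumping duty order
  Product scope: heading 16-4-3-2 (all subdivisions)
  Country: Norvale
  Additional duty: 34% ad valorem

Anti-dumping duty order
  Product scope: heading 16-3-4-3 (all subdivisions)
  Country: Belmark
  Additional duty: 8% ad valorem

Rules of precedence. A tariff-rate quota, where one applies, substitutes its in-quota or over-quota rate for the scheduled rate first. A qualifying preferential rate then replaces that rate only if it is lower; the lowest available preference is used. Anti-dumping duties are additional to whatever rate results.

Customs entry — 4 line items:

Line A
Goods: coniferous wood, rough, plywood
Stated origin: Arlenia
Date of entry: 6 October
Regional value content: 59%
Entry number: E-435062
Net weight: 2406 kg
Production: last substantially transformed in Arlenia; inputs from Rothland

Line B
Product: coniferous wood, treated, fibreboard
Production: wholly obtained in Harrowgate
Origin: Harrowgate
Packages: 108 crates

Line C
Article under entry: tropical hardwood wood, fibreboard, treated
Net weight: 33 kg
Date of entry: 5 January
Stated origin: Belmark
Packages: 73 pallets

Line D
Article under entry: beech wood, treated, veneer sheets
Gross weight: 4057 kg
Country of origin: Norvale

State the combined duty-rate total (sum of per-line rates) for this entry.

Line A: coniferous → 16-1; plywood → 16-1-2; rough → 16-1-2-2. Scheduled 2%. Arlenia agreement on 16-1: not wholly obtained; Arlenia agreement on 16-1-3: 16-1-2-2 not covered. → 2%.
Line B: coniferous → 16-1; fibreboard → 16-1-1; treated → 16-1-1-2. Scheduled 17%. Harrowgate agreement on 16-1: wholly obtained → 6% available; preferential 6%. → 6%.
Line C: tropical hardwood → 16-2; fibreboard → 16-2-1; treated → 16-2-1-1. Scheduled 13%. No special measure applies. → 13%.
Line D: beech → 16-3; veneer sheets → 16-3-2; treated → 16-3-2-3. Scheduled 4%. No special measure applies. → 4%.
Sum: 2% + 6% + 13% + 4% = 25%.

25%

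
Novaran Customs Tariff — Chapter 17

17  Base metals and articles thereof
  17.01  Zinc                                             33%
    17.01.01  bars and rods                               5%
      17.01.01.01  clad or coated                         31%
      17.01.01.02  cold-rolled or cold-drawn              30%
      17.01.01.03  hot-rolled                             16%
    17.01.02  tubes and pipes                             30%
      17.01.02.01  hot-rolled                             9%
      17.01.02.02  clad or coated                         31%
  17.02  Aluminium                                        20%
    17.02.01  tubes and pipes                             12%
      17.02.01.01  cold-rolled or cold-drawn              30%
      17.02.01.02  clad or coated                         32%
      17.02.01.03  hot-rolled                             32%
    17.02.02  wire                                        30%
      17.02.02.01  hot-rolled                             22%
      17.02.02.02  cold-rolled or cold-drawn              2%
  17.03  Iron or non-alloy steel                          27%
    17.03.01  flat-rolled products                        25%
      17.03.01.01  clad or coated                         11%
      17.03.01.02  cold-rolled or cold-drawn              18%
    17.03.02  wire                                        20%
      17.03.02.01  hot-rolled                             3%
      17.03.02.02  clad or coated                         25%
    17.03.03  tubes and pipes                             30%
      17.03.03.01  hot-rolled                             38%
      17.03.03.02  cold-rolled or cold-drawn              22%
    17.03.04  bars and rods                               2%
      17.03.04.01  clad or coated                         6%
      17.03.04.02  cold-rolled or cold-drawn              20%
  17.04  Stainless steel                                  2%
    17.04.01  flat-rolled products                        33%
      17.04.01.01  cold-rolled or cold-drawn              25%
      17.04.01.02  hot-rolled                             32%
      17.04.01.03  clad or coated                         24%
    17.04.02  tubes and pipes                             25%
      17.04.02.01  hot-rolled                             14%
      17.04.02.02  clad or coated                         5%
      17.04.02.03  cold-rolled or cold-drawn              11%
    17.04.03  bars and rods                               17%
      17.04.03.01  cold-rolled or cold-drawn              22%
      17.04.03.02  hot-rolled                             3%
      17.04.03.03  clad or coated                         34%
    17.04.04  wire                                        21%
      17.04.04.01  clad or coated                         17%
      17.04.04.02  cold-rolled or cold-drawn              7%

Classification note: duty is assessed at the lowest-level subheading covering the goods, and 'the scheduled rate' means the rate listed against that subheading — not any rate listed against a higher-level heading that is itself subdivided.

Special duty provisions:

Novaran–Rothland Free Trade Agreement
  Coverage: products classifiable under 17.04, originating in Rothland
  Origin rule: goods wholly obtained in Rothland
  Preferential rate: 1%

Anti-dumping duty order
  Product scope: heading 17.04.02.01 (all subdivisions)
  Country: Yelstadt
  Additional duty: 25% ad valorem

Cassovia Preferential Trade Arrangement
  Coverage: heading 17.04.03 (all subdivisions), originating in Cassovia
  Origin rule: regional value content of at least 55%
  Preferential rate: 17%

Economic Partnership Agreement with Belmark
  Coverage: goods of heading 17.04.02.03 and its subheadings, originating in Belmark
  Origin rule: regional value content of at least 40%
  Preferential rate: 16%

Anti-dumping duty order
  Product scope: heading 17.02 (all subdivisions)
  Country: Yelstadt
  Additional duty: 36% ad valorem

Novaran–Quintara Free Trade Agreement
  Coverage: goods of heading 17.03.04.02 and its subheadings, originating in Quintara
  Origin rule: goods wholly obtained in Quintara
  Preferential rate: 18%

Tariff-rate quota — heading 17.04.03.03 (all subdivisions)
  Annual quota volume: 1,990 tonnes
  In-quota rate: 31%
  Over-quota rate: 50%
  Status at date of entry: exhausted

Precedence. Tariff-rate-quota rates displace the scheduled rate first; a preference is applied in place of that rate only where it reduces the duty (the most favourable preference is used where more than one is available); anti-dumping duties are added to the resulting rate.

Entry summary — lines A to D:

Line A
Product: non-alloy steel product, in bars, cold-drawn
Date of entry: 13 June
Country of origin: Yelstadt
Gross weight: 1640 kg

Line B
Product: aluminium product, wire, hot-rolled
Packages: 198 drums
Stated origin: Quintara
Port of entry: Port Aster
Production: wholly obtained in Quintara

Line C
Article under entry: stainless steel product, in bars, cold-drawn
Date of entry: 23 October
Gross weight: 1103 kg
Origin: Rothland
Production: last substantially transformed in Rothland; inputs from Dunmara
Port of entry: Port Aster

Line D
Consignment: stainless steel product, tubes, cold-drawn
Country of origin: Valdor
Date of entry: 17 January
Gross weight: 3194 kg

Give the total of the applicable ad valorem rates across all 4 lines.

75%

Line A: non-alloy steel → 17.03; in bars → 17.03.04; cold-drawn → 17.03.04.02. Scheduled 20%. No special measure applies. → 20%.
Line B: aluminium → 17.02; wire → 17.02.02; hot-rolled → 17.02.02.01. Scheduled 22%. Quintara agreement on 17.03.04.02: 17.02.02.01 not covered. → 22%.
Line C: stainless steel → 17.04; in bars → 17.04.03; cold-drawn → 17.04.03.01. Scheduled 22%. Rothland agreement on 17.04: not wholly obtained. → 22%.
Line D: stainless steel → 17.04; tubes → 17.04.02; cold-drawn → 17.04.02.03. Scheduled 11%. No special measure applies. → 11%.
Sum: 20% + 22% + 22% + 11% = 75%.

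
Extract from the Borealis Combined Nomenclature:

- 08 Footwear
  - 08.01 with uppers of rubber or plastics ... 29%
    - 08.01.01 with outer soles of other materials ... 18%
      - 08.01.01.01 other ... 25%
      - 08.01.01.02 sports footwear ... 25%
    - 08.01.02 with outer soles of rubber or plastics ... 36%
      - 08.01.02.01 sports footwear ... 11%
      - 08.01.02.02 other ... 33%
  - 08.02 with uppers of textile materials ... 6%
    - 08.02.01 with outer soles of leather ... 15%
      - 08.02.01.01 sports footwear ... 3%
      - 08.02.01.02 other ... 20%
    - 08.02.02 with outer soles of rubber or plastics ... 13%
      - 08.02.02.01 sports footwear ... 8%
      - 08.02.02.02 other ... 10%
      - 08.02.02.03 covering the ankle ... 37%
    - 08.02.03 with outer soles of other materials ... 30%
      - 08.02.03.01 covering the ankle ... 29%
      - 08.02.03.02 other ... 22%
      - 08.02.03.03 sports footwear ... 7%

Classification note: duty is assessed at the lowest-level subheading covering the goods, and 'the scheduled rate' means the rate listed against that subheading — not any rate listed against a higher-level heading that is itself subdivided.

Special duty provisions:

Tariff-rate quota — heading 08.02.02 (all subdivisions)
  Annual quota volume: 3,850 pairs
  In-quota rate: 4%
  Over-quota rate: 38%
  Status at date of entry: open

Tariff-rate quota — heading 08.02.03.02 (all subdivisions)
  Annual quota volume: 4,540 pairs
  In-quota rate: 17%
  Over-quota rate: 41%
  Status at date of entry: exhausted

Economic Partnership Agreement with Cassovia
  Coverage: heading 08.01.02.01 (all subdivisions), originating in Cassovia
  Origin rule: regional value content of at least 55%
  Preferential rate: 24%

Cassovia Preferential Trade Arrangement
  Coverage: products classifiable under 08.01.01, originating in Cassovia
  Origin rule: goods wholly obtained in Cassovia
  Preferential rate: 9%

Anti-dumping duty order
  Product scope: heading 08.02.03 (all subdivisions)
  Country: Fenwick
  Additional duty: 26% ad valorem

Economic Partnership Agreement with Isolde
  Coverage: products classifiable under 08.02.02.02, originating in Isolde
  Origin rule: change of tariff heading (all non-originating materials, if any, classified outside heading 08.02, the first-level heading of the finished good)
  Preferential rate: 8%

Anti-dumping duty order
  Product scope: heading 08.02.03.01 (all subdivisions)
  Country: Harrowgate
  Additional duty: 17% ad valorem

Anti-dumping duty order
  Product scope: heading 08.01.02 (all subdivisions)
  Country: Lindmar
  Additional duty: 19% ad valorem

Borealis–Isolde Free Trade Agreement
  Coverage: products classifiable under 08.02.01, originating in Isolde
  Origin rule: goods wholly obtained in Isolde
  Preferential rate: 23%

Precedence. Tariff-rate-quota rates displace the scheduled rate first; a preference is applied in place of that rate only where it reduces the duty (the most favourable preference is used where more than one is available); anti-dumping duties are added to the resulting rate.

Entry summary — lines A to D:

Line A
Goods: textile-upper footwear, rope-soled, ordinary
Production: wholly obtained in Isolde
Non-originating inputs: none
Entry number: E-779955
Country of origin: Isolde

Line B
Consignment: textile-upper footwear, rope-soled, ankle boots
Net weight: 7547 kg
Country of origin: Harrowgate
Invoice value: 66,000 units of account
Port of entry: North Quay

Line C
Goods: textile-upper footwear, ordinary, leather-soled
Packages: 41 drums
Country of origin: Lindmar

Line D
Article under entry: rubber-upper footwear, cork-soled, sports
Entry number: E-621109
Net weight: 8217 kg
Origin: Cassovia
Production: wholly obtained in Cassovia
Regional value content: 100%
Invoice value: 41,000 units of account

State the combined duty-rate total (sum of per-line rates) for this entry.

Line A: textile-upper → 08.02; rope-soled → 08.02.03; ordinary → 08.02.03.02. Scheduled 22%. quota on 08.02.03.02 exhausted → over-quota 41%; Isolde agreement on 08.02.02.02: 08.02.03.02 not covered; Isolde agreement on 08.02.01: 08.02.03.02 not covered. → 41%.
Line B: textile-upper → 08.02; rope-soled → 08.02.03; ankle boots → 08.02.03.01. Scheduled 29%. anti-dumping (Harrowgate, 08.02.03.01): +17%; total 29% + 17% = 46%. → 46%.
Line C: textile-upper → 08.02; leather-soled → 08.02.01; ordinary → 08.02.01.02. Scheduled 20%. No special measure applies. → 20%.
Line D: rubber-upper → 08.01; cork-soled → 08.01.01; sports → 08.01.01.02. Scheduled 25%. Cassovia agreement on 08.01.02.01: 08.01.01.02 not covered; Cassovia agreement on 08.01.01: wholly obtained → 9% available; preferential 9%. → 9%.
Sum: 41% + 46% + 20% + 9% = 116%.

116%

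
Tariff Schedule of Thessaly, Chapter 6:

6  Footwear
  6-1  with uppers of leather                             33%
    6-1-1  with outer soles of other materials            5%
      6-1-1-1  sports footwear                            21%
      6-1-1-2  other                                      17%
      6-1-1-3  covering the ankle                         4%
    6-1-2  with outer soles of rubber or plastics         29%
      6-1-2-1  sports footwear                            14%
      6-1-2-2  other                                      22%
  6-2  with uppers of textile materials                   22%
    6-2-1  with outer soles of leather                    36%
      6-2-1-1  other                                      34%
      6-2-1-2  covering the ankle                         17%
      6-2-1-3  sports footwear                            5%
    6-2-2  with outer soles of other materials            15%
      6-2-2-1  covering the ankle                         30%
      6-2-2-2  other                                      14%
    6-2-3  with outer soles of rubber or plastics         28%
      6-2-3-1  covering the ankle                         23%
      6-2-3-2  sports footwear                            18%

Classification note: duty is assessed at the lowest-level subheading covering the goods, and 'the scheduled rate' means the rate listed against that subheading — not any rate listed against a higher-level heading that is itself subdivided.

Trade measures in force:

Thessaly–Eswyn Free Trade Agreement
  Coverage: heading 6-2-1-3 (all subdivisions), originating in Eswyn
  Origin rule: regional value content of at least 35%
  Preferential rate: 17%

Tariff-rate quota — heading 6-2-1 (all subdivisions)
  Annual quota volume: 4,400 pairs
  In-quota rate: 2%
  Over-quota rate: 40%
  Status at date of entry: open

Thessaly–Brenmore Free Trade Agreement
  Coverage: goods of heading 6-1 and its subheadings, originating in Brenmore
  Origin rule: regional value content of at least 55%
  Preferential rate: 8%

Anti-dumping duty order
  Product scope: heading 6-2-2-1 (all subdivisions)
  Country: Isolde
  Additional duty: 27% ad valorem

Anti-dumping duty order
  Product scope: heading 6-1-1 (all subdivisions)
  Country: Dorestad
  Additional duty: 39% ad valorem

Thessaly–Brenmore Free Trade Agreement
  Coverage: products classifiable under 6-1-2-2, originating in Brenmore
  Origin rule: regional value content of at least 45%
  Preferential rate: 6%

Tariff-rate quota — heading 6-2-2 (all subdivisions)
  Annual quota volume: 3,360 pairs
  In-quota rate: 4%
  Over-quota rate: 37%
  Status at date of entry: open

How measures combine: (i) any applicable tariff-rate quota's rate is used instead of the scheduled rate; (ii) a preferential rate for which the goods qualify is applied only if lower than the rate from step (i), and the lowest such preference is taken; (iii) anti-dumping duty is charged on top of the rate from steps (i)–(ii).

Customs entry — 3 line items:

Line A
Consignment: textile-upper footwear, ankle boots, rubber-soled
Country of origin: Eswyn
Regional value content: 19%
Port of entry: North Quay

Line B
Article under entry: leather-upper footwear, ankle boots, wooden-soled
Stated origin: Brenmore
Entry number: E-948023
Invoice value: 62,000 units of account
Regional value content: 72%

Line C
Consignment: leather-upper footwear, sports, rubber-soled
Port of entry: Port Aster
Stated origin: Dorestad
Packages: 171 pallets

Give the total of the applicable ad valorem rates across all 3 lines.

Line A: textile-upper → 6-2; rubber-soled → 6-2-3; ankle boots → 6-2-3-1. Scheduled 23%. Eswyn agreement on 6-2-1-3: 6-2-3-1 not covered. → 23%.
Line B: leather-upper → 6-1; wooden-soled → 6-1-1; ankle boots → 6-1-1-3. Scheduled 4%. Brenmore agreement on 6-1: RVC ≥ 55% → 8% available; Brenmore agreement on 6-1-2-2: 6-1-1-3 not covered; preference 8% not lower than 4% → no reduction. → 4%.
Line C: leather-upper → 6-1; rubber-soled → 6-1-2; sports → 6-1-2-1. Scheduled 14%. No special measure applies. → 14%.
Sum: 23% + 4% + 14% = 41%.

41%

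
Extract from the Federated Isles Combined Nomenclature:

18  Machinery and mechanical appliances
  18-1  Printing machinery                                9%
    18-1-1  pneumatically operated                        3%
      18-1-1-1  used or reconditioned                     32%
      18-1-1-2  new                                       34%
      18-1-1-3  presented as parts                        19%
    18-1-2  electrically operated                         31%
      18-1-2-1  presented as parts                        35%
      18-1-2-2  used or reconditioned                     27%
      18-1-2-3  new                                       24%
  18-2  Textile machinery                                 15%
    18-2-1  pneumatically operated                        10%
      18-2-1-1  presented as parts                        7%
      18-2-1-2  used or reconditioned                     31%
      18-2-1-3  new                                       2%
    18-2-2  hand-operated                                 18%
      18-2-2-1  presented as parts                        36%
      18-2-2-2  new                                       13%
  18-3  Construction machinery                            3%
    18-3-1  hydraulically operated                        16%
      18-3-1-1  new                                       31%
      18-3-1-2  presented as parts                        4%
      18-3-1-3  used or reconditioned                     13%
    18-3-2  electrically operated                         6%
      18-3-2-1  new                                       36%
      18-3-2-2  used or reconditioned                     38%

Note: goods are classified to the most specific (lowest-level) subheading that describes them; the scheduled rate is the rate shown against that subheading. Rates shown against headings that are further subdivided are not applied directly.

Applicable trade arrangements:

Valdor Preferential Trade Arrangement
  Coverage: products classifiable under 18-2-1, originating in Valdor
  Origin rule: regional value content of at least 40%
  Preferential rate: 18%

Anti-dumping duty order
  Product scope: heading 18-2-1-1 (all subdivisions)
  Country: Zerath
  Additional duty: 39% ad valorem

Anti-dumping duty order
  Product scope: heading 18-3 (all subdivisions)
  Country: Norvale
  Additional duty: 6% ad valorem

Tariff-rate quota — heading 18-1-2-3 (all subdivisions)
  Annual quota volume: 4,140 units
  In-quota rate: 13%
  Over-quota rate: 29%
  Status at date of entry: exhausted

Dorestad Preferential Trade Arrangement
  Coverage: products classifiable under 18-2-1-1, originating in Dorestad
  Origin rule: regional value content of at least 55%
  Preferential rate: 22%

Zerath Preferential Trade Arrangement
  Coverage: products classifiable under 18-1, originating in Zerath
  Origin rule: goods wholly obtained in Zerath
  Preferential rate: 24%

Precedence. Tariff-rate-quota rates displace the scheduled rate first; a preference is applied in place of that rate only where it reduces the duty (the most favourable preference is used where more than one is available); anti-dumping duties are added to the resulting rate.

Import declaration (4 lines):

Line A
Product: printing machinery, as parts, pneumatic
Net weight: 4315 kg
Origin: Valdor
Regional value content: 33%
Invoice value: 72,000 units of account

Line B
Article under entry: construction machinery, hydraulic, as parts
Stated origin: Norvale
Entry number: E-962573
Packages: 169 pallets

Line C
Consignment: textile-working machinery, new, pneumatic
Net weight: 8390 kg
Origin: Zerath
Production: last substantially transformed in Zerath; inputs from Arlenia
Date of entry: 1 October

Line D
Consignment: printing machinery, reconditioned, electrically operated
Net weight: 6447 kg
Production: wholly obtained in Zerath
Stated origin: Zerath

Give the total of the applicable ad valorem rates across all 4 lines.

55%

Line A: printing → 18-1; pneumatic → 18-1-1; as parts → 18-1-1-3. Scheduled 19%. Valdor agreement on 18-2-1: 18-1-1-3 not covered. → 19%.
Line B: construction → 18-3; hydraulic → 18-3-1; as parts → 18-3-1-2. Scheduled 4%. anti-dumping (Norvale, 18-3): +6%; total 4% + 6% = 10%. → 10%.
Line C: textile-working → 18-2; pneumatic → 18-2-1; new → 18-2-1-3. Scheduled 2%. Zerath agreement on 18-1: 18-2-1-3 not covered. → 2%.
Line D: printing → 18-1; electrically operated → 18-1-2; reconditioned → 18-1-2-2. Scheduled 27%. Zerath agreement on 18-1: wholly obtained → 24% available; preferential 24%. → 24%.
Sum: 19% + 10% + 2% + 24% = 55%.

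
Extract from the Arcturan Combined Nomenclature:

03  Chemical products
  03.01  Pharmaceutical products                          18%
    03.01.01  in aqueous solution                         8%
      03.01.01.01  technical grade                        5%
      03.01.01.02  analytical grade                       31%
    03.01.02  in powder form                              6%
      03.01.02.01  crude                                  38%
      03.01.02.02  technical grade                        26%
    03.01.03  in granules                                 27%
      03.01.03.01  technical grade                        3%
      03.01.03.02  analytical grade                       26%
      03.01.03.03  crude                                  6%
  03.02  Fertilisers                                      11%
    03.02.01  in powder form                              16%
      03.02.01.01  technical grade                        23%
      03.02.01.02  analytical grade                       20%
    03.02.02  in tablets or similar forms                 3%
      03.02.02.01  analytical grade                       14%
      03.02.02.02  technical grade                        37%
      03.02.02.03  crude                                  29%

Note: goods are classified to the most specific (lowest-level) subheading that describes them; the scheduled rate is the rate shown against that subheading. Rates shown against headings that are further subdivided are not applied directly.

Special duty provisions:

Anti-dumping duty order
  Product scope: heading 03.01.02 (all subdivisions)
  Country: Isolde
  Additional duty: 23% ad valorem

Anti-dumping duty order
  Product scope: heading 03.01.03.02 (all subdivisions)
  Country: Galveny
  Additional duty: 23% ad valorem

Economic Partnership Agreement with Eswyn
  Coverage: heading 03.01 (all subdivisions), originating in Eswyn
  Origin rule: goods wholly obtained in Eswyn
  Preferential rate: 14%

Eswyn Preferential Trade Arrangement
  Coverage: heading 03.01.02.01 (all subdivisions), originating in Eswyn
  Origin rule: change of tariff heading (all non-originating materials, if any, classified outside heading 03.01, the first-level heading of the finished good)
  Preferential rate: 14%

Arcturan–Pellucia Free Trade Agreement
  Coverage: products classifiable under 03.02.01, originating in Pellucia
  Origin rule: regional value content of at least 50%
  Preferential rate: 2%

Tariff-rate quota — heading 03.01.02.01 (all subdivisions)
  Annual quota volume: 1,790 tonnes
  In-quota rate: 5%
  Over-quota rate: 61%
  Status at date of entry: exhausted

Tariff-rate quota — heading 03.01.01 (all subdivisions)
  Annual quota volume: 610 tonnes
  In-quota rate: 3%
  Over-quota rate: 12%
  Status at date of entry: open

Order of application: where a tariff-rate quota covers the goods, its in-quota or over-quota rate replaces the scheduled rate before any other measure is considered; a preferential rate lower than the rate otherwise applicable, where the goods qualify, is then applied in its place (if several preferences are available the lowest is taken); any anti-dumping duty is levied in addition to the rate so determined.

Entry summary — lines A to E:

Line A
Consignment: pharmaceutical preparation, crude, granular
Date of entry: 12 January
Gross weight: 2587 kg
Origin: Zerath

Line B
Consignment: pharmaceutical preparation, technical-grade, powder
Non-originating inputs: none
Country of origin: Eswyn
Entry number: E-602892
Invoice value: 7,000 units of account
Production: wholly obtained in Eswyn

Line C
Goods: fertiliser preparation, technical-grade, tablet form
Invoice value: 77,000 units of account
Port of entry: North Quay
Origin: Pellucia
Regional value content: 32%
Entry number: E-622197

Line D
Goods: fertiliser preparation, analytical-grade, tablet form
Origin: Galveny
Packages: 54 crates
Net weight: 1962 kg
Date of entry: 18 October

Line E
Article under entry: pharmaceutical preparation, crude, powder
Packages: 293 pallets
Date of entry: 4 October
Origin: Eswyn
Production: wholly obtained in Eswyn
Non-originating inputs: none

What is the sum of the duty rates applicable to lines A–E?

Line A: pharmaceutical → 03.01; granular → 03.01.03; crude → 03.01.03.03. Scheduled 6%. No special measure applies. → 6%.
Line B: pharmaceutical → 03.01; powder → 03.01.02; technical-grade → 03.01.02.02. Scheduled 26%. Eswyn agreement on 03.01: wholly obtained → 14% available; Eswyn agreement on 03.01.02.01: 03.01.02.02 not covered; preferential 14%. → 14%.
Line C: fertiliser → 03.02; tablet form → 03.02.02; technical-grade → 03.02.02.02. Scheduled 37%. Pellucia agreement on 03.02.01: 03.02.02.02 not covered. → 37%.
Line D: fertiliser → 03.02; tablet form → 03.02.02; analytical-grade → 03.02.02.01. Scheduled 14%. No special measure applies. → 14%.
Line E: pharmaceutical → 03.01; powder → 03.01.02; crude → 03.01.02.01. Scheduled 38%. quota on 03.01.02.01 exhausted → over-quota 61%; Eswyn agreement on 03.01: wholly obtained → 14% available; Eswyn agreement on 03.01.02.01: CTH met → 14% available; preferential 14%. → 14%.
Sum: 6% + 14% + 37% + 14% + 14% = 85%.

85%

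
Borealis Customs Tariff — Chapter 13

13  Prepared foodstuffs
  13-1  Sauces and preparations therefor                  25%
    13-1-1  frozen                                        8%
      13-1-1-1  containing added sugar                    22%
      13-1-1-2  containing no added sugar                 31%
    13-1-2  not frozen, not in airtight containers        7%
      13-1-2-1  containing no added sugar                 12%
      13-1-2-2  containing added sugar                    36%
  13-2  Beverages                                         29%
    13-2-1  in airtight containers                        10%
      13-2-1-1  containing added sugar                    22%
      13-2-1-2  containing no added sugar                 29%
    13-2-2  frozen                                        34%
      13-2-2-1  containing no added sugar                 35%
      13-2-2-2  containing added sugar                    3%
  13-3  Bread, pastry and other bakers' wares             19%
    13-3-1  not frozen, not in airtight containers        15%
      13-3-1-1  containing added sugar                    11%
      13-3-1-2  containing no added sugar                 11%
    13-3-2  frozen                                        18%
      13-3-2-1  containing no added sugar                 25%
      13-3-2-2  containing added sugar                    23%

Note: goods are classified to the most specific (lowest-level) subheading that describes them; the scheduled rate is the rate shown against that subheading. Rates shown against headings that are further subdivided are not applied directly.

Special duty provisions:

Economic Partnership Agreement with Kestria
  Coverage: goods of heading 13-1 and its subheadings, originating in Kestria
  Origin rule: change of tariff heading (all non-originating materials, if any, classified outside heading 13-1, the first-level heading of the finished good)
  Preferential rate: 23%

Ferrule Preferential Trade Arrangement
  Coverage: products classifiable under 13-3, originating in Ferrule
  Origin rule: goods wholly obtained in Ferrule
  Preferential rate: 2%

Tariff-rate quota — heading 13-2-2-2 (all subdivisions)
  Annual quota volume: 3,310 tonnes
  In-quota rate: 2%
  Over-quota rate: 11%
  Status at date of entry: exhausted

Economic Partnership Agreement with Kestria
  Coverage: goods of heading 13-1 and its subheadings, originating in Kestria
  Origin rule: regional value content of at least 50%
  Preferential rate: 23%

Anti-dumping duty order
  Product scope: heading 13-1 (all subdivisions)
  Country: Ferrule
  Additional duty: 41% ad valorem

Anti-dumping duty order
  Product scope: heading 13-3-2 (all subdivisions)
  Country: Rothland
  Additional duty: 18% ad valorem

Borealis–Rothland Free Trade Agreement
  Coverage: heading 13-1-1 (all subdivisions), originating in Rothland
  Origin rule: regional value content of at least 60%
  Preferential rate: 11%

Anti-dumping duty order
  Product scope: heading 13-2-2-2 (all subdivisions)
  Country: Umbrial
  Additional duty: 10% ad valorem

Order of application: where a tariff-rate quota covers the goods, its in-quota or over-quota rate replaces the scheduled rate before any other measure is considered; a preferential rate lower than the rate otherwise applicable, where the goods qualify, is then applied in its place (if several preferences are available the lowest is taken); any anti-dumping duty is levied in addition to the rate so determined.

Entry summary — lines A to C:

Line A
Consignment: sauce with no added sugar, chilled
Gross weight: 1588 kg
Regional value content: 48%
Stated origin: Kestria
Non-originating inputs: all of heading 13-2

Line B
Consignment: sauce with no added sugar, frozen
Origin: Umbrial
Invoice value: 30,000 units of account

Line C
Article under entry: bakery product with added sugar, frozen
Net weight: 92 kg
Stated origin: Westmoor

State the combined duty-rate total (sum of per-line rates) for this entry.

66%

Line A: sauce → 13-1; chilled → 13-1-2; with no added sugar → 13-1-2-1. Scheduled 12%. Kestria agreement on 13-1: CTH met → 23% available; Kestria agreement on 13-1: RVC < 50%; preference 23% not lower than 12% → no reduction. → 12%.
Line B: sauce → 13-1; frozen → 13-1-1; with no added sugar → 13-1-1-2. Scheduled 31%. No special measure applies. → 31%.
Line C: bakery product → 13-3; frozen → 13-3-2; with added sugar → 13-3-2-2. Scheduled 23%. No special measure applies. → 23%.
Sum: 12% + 31% + 23% = 66%.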